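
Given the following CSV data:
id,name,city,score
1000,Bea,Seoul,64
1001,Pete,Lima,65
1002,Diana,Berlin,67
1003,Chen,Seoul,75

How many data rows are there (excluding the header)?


Counting rows (excluding header):
Header: id,name,city,score
Data rows: 4

ANSWER: 4


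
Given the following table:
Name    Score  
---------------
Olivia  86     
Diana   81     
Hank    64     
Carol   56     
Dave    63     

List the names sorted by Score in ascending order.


Sorting by Score (ascending):
  Carol: 56
  Dave: 63
  Hank: 64
  Diana: 81
  Olivia: 86


ANSWER: Carol, Dave, Hank, Diana, Olivia


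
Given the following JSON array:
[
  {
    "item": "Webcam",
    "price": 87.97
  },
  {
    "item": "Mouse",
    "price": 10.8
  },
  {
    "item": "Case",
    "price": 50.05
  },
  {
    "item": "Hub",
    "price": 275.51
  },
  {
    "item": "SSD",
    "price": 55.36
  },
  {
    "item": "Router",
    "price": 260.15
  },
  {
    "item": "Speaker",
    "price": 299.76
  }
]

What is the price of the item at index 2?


Array index 2 -> Case
price = 50.05

ANSWER: 50.05


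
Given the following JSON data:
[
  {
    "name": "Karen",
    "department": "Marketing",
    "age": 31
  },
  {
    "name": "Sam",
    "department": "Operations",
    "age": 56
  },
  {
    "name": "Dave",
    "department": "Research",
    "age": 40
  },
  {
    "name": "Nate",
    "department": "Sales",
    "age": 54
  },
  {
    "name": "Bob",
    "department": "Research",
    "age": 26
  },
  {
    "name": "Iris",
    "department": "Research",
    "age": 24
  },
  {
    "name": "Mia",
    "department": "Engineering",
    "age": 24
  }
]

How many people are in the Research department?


Scanning records for department = Research
  Record 2: Dave
  Record 4: Bob
  Record 5: Iris
Count: 3

ANSWER: 3


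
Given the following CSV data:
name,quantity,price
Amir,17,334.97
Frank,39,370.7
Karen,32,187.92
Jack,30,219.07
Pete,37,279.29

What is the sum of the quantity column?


Values in 'quantity' column:
  Row 1: 17
  Row 2: 39
  Row 3: 32
  Row 4: 30
  Row 5: 37
Sum = 17 + 39 + 32 + 30 + 37 = 155

ANSWER: 155


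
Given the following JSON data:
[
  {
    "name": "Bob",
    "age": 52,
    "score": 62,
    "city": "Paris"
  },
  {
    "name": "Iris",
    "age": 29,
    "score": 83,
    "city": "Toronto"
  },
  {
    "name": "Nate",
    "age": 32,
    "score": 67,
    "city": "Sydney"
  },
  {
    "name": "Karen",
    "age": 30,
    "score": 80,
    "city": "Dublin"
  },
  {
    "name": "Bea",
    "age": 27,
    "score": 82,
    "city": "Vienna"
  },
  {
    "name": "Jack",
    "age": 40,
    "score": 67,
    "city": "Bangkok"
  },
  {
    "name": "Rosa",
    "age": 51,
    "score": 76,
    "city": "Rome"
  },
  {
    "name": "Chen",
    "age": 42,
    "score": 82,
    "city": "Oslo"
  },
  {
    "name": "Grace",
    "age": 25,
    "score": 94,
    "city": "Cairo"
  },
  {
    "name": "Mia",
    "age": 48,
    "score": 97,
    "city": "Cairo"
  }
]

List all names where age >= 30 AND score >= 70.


Checking both conditions:
  Bob (age=52, score=62) -> no
  Iris (age=29, score=83) -> no
  Nate (age=32, score=67) -> no
  Karen (age=30, score=80) -> YES
  Bea (age=27, score=82) -> no
  Jack (age=40, score=67) -> no
  Rosa (age=51, score=76) -> YES
  Chen (age=42, score=82) -> YES
  Grace (age=25, score=94) -> no
  Mia (age=48, score=97) -> YES


ANSWER: Karen, Rosa, Chen, Mia


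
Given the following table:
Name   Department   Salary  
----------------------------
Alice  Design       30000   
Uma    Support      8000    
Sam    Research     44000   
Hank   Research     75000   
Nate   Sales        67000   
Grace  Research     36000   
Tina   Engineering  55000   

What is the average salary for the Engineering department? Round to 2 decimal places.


Engineering department members:
  Tina: 55000
Sum = 55000
Count = 1
Average = 55000 / 1 = 55000.00

ANSWER: 55000.00


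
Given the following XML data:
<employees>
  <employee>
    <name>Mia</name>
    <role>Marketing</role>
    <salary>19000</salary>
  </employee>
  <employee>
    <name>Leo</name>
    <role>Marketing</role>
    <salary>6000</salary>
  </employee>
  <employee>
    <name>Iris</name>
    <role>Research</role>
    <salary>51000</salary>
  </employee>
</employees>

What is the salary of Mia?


Searching for <employee> with <name>Mia</name>
Found at position 1
<salary>19000</salary>

ANSWER: 19000


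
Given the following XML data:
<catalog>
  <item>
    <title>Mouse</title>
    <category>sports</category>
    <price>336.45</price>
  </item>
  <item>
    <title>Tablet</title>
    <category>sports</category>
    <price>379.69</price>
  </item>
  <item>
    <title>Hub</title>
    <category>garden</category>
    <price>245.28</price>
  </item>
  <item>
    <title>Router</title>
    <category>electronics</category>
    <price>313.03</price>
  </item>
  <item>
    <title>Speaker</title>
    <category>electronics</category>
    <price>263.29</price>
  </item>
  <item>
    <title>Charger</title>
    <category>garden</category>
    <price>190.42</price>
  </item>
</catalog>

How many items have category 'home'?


Scanning <item> elements for <category>home</category>:
Count: 0

ANSWER: 0


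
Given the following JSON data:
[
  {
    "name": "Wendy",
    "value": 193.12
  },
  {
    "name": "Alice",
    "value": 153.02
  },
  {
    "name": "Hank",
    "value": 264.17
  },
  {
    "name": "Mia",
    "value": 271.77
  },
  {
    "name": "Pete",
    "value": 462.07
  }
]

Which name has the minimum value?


Comparing values:
  Wendy: 193.12
  Alice: 153.02
  Hank: 264.17
  Mia: 271.77
  Pete: 462.07
Minimum: Alice (153.02)

ANSWER: Alice


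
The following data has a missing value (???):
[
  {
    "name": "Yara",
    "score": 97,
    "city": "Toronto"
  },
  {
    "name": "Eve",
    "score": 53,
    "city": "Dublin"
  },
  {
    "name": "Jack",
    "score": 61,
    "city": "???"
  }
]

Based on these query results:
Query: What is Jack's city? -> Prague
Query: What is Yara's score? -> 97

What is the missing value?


The missing value is Jack's city
From query: Jack's city = Prague

ANSWER: Prague


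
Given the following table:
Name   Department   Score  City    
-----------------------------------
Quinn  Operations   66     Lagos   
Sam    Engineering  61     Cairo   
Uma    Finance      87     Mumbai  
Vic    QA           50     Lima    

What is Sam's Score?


Row 2: Sam
Score = 61

ANSWER: 61


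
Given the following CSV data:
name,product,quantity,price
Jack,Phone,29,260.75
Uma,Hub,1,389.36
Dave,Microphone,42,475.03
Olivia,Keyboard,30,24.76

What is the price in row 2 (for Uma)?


Row 2: Uma
Column 'price' = 389.36

ANSWER: 389.36


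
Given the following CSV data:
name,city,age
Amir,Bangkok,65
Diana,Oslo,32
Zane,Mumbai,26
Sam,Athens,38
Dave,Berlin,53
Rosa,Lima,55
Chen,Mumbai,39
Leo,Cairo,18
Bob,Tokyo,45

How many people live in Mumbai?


Scanning city column for 'Mumbai':
  Row 3: Zane -> MATCH
  Row 7: Chen -> MATCH
Total matches: 2

ANSWER: 2


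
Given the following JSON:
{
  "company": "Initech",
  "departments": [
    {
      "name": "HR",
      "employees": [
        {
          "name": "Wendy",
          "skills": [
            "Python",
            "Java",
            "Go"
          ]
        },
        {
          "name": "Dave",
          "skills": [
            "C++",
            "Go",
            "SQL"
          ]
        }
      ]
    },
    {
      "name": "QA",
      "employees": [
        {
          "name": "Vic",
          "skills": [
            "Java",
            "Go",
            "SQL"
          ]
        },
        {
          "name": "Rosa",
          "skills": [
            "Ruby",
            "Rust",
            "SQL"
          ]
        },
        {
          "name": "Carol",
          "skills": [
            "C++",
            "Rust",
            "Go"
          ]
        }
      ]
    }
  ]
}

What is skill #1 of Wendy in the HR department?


Path: departments[0].employees[0].skills[0]
Value: Python

ANSWER: Python


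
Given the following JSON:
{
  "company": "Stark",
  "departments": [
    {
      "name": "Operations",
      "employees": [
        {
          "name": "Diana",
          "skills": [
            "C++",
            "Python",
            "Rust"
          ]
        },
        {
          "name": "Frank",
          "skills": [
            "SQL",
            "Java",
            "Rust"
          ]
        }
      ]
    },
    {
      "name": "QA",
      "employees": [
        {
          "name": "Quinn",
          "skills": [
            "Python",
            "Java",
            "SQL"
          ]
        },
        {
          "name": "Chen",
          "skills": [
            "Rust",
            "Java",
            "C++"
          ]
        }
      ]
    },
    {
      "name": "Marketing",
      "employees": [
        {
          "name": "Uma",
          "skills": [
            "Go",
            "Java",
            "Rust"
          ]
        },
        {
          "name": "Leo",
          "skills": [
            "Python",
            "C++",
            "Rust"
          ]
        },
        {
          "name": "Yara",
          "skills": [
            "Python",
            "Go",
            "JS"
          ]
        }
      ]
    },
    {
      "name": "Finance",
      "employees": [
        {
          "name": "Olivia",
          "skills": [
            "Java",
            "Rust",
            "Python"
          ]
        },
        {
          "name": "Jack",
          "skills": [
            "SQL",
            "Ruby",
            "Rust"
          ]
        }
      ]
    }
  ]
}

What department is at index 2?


Path: departments[2].name
Value: Marketing

ANSWER: Marketing


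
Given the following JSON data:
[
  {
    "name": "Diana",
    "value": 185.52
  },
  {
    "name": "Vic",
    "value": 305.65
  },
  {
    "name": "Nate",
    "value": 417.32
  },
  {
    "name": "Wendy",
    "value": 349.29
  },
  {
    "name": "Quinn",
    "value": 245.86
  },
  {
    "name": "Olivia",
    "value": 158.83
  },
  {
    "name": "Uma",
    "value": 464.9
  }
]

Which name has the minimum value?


Comparing values:
  Diana: 185.52
  Vic: 305.65
  Nate: 417.32
  Wendy: 349.29
  Quinn: 245.86
  Olivia: 158.83
  Uma: 464.9
Minimum: Olivia (158.83)

ANSWER: Olivia


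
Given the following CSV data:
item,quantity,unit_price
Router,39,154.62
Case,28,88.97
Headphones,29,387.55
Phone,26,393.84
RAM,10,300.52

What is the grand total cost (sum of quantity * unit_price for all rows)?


Computing row totals:
  Router: 39 * 154.62 = 6030.18
  Case: 28 * 88.97 = 2491.16
  Headphones: 29 * 387.55 = 11238.95
  Phone: 26 * 393.84 = 10239.84
  RAM: 10 * 300.52 = 3005.2
Grand total = 6030.18 + 2491.16 + 11238.95 + 10239.84 + 3005.2 = 33005.33

ANSWER: 33005.33


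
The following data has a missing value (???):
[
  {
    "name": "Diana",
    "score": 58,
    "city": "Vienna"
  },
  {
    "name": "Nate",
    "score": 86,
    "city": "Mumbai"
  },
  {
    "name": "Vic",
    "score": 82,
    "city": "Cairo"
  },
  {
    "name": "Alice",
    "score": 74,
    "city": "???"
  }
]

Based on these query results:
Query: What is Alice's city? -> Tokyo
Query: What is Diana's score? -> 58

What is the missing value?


The missing value is Alice's city
From query: Alice's city = Tokyo

ANSWER: Tokyo


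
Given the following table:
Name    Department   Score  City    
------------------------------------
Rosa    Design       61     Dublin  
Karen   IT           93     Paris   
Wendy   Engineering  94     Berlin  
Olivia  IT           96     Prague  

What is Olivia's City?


Row 4: Olivia
City = Prague

ANSWER: Prague


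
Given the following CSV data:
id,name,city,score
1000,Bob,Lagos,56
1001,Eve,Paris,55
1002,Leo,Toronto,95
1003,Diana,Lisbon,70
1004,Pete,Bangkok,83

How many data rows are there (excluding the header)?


Counting rows (excluding header):
Header: id,name,city,score
Data rows: 5

ANSWER: 5


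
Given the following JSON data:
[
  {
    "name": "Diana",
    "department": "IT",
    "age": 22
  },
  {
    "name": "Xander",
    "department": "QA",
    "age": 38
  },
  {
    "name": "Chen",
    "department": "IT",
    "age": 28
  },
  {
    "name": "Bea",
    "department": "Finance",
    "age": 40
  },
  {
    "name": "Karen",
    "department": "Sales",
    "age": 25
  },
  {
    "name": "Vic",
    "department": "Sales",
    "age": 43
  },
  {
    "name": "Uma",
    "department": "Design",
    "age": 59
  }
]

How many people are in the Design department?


Scanning records for department = Design
  Record 6: Uma
Count: 1

ANSWER: 1


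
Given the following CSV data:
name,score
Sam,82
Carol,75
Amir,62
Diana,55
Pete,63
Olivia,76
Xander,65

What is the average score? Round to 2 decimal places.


Scores: 82, 75, 62, 55, 63, 76, 65
Sum = 478
Count = 7
Average = 478 / 7 = 68.29

ANSWER: 68.29


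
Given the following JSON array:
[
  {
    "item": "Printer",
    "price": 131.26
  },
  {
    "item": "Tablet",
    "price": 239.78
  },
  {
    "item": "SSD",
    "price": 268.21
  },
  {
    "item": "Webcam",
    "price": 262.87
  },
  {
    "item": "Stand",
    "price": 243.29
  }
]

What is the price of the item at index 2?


Array index 2 -> SSD
price = 268.21

ANSWER: 268.21


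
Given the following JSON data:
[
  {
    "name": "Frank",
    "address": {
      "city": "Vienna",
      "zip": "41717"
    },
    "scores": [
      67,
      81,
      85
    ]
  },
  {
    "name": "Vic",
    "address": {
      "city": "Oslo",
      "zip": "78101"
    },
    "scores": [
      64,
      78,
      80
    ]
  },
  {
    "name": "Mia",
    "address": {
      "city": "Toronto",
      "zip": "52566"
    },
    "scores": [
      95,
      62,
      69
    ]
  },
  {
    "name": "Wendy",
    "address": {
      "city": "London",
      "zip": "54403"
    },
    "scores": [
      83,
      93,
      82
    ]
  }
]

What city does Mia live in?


Path: records[2].address.city
Value: Toronto

ANSWER: Toronto


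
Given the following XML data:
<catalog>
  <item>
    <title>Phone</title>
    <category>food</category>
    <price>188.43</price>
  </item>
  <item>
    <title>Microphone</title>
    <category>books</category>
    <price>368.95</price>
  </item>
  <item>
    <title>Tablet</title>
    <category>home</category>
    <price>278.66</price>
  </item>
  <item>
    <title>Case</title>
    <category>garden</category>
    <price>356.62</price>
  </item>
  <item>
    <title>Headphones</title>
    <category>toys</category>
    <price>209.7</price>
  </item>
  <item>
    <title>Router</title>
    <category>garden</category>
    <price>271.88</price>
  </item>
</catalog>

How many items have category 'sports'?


Scanning <item> elements for <category>sports</category>:
Count: 0

ANSWER: 0


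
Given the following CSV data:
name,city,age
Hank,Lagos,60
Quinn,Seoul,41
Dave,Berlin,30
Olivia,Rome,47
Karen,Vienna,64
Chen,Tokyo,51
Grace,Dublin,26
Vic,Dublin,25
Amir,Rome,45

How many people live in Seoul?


Scanning city column for 'Seoul':
  Row 2: Quinn -> MATCH
Total matches: 1

ANSWER: 1


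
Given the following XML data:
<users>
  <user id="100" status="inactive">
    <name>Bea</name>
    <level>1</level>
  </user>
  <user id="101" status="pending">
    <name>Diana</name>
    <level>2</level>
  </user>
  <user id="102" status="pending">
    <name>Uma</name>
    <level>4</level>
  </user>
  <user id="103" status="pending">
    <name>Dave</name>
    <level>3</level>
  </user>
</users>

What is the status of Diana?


Finding user with name = Diana
user id="101" status="pending"

ANSWER: pending


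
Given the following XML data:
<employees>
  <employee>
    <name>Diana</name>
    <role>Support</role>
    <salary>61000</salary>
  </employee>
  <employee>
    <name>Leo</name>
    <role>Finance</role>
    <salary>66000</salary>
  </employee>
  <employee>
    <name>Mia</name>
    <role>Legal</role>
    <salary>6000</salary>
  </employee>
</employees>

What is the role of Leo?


Searching for <employee> with <name>Leo</name>
Found at position 2
<role>Finance</role>

ANSWER: Finance


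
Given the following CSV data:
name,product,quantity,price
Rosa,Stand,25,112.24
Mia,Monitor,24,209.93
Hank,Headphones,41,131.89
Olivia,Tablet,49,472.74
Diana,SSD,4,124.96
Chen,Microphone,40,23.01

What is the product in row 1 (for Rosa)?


Row 1: Rosa
Column 'product' = Stand

ANSWER: Stand


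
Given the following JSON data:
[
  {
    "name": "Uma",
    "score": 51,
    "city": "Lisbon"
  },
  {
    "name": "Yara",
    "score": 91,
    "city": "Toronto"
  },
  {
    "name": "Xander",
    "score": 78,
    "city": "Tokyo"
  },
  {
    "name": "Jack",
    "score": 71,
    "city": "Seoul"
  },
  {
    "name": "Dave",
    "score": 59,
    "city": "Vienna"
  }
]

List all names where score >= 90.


Filtering records where score >= 90:
  Uma (score=51) -> no
  Yara (score=91) -> YES
  Xander (score=78) -> no
  Jack (score=71) -> no
  Dave (score=59) -> no


ANSWER: Yara


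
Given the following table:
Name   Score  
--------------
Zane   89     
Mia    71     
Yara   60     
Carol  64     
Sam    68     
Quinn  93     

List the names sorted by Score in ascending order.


Sorting by Score (ascending):
  Yara: 60
  Carol: 64
  Sam: 68
  Mia: 71
  Zane: 89
  Quinn: 93


ANSWER: Yara, Carol, Sam, Mia, Zane, Quinn


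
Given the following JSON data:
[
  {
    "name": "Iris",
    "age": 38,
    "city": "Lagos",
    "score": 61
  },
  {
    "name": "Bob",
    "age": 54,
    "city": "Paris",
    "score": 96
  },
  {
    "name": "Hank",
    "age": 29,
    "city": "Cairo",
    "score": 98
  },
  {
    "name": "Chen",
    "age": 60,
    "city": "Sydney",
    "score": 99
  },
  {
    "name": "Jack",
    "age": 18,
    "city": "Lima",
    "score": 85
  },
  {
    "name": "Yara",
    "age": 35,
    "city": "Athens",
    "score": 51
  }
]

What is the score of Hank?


Looking up record where name = Hank
Record index: 2
Field 'score' = 98

ANSWER: 98


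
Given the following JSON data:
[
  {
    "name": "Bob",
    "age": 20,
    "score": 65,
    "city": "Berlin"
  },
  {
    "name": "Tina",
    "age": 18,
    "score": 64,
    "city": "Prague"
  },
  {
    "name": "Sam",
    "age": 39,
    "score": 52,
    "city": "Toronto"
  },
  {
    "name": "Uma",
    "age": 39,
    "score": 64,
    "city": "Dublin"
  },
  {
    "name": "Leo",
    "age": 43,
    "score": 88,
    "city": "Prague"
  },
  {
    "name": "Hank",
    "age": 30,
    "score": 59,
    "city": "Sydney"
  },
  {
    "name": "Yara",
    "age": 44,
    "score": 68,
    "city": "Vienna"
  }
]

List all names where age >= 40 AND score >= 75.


Checking both conditions:
  Bob (age=20, score=65) -> no
  Tina (age=18, score=64) -> no
  Sam (age=39, score=52) -> no
  Uma (age=39, score=64) -> no
  Leo (age=43, score=88) -> YES
  Hank (age=30, score=59) -> no
  Yara (age=44, score=68) -> no


ANSWER: Leo


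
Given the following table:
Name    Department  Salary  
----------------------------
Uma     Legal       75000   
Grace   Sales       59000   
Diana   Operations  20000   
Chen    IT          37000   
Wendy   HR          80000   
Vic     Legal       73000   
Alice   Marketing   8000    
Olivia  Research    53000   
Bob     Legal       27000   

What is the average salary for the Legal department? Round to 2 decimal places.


Legal department members:
  Uma: 75000
  Vic: 73000
  Bob: 27000
Sum = 175000
Count = 3
Average = 175000 / 3 = 58333.33

ANSWER: 58333.33


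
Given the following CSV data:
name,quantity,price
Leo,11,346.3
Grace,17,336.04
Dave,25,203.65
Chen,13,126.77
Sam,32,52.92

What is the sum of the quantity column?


Values in 'quantity' column:
  Row 1: 11
  Row 2: 17
  Row 3: 25
  Row 4: 13
  Row 5: 32
Sum = 11 + 17 + 25 + 13 + 32 = 98

ANSWER: 98


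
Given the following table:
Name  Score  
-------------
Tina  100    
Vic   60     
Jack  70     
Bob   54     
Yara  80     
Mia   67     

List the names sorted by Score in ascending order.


Sorting by Score (ascending):
  Bob: 54
  Vic: 60
  Mia: 67
  Jack: 70
  Yara: 80
  Tina: 100


ANSWER: Bob, Vic, Mia, Jack, Yara, Tina


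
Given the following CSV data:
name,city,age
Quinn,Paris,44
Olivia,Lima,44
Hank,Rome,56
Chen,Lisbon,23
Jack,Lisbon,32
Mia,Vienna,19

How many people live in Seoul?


Scanning city column for 'Seoul':
Total matches: 0

ANSWER: 0


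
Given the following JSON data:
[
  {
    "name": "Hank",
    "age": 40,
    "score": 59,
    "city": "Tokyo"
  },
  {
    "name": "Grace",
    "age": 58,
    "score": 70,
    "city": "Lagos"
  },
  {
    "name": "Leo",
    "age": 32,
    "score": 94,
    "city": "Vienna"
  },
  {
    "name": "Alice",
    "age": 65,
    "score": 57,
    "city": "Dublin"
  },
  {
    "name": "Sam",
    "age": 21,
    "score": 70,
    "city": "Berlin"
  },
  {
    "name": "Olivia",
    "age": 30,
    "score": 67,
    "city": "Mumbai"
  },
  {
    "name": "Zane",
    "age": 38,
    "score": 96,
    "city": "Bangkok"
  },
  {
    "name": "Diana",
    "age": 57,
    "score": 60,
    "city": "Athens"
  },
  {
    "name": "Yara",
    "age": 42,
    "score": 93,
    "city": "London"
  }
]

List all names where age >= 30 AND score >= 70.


Checking both conditions:
  Hank (age=40, score=59) -> no
  Grace (age=58, score=70) -> YES
  Leo (age=32, score=94) -> YES
  Alice (age=65, score=57) -> no
  Sam (age=21, score=70) -> no
  Olivia (age=30, score=67) -> no
  Zane (age=38, score=96) -> YES
  Diana (age=57, score=60) -> no
  Yara (age=42, score=93) -> YES


ANSWER: Grace, Leo, Zane, Yara


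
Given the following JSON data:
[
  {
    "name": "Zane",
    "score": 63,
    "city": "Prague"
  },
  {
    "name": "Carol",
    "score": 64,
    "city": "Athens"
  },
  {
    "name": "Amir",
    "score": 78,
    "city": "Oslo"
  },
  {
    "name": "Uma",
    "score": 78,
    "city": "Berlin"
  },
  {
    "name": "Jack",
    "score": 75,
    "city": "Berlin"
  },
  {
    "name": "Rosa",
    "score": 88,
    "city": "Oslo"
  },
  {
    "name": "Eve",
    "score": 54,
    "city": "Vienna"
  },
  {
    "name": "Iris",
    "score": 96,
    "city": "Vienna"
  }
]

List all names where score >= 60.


Filtering records where score >= 60:
  Zane (score=63) -> YES
  Carol (score=64) -> YES
  Amir (score=78) -> YES
  Uma (score=78) -> YES
  Jack (score=75) -> YES
  Rosa (score=88) -> YES
  Eve (score=54) -> no
  Iris (score=96) -> YES


ANSWER: Zane, Carol, Amir, Uma, Jack, Rosa, Iris


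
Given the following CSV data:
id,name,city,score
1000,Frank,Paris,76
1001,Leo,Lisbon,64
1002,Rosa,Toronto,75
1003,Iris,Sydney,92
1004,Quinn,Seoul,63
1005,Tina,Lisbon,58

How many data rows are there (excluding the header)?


Counting rows (excluding header):
Header: id,name,city,score
Data rows: 6

ANSWER: 6


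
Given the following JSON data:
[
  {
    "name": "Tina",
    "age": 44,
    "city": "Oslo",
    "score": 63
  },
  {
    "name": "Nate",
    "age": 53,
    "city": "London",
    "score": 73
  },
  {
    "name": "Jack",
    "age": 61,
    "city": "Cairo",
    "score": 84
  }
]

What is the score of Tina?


Looking up record where name = Tina
Record index: 0
Field 'score' = 63

ANSWER: 63


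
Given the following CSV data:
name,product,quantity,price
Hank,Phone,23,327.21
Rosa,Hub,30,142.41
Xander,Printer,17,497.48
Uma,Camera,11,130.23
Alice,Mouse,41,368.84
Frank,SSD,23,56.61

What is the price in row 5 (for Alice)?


Row 5: Alice
Column 'price' = 368.84

ANSWER: 368.84


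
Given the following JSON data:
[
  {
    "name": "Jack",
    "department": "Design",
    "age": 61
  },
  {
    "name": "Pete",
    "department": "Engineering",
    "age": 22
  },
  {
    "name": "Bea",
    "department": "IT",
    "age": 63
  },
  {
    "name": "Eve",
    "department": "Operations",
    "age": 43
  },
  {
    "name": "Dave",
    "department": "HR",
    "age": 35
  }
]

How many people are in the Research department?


Scanning records for department = Research
  No matches found
Count: 0

ANSWER: 0


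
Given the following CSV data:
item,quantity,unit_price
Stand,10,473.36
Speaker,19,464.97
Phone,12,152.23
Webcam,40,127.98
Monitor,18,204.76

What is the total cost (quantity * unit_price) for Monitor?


Row: Monitor
quantity = 18
unit_price = 204.76
total = 18 * 204.76 = 3685.68

ANSWER: 3685.68


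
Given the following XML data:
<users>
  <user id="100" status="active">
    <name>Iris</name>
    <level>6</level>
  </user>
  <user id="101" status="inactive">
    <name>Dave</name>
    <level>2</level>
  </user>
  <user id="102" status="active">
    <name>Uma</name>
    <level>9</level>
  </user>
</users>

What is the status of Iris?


Finding user with name = Iris
user id="100" status="active"

ANSWER: active


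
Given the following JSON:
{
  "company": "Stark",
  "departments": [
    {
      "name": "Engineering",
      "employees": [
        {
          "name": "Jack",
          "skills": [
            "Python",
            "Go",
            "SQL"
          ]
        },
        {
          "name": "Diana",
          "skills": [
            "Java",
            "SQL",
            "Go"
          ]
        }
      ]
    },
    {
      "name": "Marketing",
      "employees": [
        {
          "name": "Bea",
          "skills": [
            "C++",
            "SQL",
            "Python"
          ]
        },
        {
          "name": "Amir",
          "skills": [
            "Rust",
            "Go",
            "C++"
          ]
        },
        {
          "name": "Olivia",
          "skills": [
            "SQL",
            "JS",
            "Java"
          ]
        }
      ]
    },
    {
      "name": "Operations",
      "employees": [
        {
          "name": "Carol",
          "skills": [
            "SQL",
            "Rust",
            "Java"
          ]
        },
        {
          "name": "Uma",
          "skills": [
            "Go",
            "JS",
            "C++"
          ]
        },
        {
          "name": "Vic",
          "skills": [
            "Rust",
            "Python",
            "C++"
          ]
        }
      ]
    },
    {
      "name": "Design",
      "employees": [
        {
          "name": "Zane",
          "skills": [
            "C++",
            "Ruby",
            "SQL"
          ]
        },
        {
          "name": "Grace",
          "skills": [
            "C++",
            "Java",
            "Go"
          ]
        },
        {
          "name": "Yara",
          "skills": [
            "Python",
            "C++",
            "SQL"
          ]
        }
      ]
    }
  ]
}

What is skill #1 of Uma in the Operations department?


Path: departments[2].employees[1].skills[0]
Value: Go

ANSWER: Go


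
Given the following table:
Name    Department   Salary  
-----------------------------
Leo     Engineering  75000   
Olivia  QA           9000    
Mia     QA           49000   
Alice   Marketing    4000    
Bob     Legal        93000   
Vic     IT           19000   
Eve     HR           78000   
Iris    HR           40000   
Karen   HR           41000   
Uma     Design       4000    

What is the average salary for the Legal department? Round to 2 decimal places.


Legal department members:
  Bob: 93000
Sum = 93000
Count = 1
Average = 93000 / 1 = 93000.00

ANSWER: 93000.00


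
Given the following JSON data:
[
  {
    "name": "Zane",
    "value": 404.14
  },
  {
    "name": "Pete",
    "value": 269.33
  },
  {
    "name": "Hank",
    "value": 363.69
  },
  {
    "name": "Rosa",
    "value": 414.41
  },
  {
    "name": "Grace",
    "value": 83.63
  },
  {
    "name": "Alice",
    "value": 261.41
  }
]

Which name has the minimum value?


Comparing values:
  Zane: 404.14
  Pete: 269.33
  Hank: 363.69
  Rosa: 414.41
  Grace: 83.63
  Alice: 261.41
Minimum: Grace (83.63)

ANSWER: Grace


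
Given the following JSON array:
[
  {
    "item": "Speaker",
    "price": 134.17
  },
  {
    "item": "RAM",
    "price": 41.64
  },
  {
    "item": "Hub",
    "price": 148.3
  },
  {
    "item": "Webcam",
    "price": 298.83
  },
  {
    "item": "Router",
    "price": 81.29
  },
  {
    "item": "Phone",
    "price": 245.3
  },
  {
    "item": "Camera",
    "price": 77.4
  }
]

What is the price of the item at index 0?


Array index 0 -> Speaker
price = 134.17

ANSWER: 134.17


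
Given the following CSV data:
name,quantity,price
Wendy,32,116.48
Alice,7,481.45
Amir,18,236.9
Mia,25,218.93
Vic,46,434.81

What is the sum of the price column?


Values in 'price' column:
  Row 1: 116.48
  Row 2: 481.45
  Row 3: 236.9
  Row 4: 218.93
  Row 5: 434.81
Sum = 116.48 + 481.45 + 236.9 + 218.93 + 434.81 = 1488.57

ANSWER: 1488.57


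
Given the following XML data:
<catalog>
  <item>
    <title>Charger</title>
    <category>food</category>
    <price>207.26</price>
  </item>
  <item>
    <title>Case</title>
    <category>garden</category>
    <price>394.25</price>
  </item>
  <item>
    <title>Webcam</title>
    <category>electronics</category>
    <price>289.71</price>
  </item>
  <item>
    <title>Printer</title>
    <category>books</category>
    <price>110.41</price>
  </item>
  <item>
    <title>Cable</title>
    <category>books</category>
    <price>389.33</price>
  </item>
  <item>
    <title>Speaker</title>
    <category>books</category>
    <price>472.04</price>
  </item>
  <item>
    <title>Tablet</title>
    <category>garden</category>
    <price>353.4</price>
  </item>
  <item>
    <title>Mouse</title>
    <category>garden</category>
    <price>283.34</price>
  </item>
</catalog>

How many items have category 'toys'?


Scanning <item> elements for <category>toys</category>:
Count: 0

ANSWER: 0


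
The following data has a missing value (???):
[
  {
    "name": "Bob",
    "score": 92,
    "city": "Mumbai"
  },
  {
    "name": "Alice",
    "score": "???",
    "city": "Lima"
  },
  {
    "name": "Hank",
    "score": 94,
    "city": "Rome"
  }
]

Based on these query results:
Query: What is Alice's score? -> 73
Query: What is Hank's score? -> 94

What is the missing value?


The missing value is Alice's score
From query: Alice's score = 73

ANSWER: 73


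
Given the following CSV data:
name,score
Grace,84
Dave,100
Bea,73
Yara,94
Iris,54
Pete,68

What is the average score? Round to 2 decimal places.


Scores: 84, 100, 73, 94, 54, 68
Sum = 473
Count = 6
Average = 473 / 6 = 78.83

ANSWER: 78.83


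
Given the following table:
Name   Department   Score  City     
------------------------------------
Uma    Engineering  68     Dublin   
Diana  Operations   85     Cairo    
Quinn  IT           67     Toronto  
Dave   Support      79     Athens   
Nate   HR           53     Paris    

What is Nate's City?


Row 5: Nate
City = Paris

ANSWER: Paris


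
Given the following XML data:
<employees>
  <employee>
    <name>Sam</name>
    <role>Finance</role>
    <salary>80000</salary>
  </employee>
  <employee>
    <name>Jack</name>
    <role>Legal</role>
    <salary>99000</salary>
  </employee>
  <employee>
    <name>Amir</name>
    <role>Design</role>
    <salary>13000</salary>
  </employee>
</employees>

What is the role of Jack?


Searching for <employee> with <name>Jack</name>
Found at position 2
<role>Legal</role>

ANSWER: Legal


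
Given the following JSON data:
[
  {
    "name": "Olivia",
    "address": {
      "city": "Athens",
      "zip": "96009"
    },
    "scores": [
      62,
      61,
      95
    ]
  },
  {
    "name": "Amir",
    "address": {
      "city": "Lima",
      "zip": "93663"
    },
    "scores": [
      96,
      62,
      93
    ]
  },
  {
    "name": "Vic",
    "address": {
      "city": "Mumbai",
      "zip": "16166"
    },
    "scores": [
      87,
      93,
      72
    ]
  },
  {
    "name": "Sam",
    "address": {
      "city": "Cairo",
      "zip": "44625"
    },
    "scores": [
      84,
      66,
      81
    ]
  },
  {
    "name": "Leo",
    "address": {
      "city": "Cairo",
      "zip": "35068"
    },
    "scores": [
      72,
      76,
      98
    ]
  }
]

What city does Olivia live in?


Path: records[0].address.city
Value: Athens

ANSWER: Athens


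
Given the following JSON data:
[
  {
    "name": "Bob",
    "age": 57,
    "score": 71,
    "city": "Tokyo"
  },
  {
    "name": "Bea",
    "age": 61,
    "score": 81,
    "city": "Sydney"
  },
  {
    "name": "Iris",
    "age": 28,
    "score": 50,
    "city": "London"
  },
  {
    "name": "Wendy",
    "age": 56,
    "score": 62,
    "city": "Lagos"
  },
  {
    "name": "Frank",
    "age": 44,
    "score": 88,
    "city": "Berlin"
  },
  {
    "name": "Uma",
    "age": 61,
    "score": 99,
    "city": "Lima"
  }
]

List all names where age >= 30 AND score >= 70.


Checking both conditions:
  Bob (age=57, score=71) -> YES
  Bea (age=61, score=81) -> YES
  Iris (age=28, score=50) -> no
  Wendy (age=56, score=62) -> no
  Frank (age=44, score=88) -> YES
  Uma (age=61, score=99) -> YES


ANSWER: Bob, Bea, Frank, Uma


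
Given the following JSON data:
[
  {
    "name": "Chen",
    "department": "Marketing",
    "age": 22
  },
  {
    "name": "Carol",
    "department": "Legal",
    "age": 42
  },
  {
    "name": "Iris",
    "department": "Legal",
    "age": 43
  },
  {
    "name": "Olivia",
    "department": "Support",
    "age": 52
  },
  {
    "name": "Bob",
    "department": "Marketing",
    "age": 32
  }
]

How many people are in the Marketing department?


Scanning records for department = Marketing
  Record 0: Chen
  Record 4: Bob
Count: 2

ANSWER: 2


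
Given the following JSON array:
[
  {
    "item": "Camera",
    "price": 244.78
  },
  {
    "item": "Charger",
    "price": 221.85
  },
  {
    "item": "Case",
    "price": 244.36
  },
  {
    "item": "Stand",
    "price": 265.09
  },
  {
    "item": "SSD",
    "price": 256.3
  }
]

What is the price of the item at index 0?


Array index 0 -> Camera
price = 244.78

ANSWER: 244.78


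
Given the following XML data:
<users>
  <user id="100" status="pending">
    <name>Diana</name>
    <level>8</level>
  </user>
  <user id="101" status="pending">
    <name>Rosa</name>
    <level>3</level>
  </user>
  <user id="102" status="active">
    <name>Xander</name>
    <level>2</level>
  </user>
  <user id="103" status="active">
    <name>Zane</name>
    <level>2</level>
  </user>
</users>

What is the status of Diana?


Finding user with name = Diana
user id="100" status="pending"

ANSWER: pending


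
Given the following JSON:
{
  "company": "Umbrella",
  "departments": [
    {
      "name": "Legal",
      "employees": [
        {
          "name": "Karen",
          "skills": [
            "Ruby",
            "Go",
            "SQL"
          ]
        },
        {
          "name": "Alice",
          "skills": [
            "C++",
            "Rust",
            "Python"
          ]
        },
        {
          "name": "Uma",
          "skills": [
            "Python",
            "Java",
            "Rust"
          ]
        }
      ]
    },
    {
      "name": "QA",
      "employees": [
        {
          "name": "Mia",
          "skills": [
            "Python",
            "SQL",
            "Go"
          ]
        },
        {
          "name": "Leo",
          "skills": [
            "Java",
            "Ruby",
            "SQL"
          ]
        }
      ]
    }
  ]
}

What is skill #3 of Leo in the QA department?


Path: departments[1].employees[1].skills[2]
Value: SQL

ANSWER: SQL


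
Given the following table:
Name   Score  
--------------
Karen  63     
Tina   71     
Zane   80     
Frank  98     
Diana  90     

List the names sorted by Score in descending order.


Sorting by Score (descending):
  Frank: 98
  Diana: 90
  Zane: 80
  Tina: 71
  Karen: 63


ANSWER: Frank, Diana, Zane, Tina, Karen


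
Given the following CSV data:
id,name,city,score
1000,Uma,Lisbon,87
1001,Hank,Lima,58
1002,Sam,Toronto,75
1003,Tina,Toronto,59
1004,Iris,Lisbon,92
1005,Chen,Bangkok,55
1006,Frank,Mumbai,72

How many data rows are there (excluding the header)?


Counting rows (excluding header):
Header: id,name,city,score
Data rows: 7

ANSWER: 7


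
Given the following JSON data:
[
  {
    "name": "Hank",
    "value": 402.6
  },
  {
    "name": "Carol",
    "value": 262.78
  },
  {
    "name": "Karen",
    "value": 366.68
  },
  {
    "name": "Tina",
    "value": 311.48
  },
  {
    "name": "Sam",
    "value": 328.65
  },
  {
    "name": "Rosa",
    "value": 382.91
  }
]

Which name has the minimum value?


Comparing values:
  Hank: 402.6
  Carol: 262.78
  Karen: 366.68
  Tina: 311.48
  Sam: 328.65
  Rosa: 382.91
Minimum: Carol (262.78)

ANSWER: Carol


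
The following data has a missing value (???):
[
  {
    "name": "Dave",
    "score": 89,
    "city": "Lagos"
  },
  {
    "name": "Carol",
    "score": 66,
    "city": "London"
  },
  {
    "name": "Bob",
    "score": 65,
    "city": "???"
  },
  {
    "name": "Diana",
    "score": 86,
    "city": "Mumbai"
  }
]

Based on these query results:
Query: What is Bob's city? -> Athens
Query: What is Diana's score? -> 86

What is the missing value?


The missing value is Bob's city
From query: Bob's city = Athens

ANSWER: Athens


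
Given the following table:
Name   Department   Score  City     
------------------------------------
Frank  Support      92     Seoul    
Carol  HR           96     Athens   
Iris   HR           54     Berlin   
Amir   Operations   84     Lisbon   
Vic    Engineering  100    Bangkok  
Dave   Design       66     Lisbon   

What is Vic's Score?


Row 5: Vic
Score = 100

ANSWER: 100


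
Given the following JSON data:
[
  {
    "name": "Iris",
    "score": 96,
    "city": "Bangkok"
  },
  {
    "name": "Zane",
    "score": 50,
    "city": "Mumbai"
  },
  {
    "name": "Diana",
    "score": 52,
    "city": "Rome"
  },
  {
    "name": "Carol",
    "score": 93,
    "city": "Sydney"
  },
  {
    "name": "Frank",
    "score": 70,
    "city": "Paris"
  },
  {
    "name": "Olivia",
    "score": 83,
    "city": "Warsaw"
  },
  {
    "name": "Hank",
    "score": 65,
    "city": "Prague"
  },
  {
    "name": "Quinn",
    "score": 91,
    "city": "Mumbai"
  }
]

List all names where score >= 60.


Filtering records where score >= 60:
  Iris (score=96) -> YES
  Zane (score=50) -> no
  Diana (score=52) -> no
  Carol (score=93) -> YES
  Frank (score=70) -> YES
  Olivia (score=83) -> YES
  Hank (score=65) -> YES
  Quinn (score=91) -> YES


ANSWER: Iris, Carol, Frank, Olivia, Hank, Quinn


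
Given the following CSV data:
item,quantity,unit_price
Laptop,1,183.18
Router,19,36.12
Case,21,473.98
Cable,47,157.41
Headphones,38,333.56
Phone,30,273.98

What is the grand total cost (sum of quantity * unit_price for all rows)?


Computing row totals:
  Laptop: 1 * 183.18 = 183.18
  Router: 19 * 36.12 = 686.28
  Case: 21 * 473.98 = 9953.58
  Cable: 47 * 157.41 = 7398.27
  Headphones: 38 * 333.56 = 12675.28
  Phone: 30 * 273.98 = 8219.4
Grand total = 183.18 + 686.28 + 9953.58 + 7398.27 + 12675.28 + 8219.4 = 39115.99

ANSWER: 39115.99


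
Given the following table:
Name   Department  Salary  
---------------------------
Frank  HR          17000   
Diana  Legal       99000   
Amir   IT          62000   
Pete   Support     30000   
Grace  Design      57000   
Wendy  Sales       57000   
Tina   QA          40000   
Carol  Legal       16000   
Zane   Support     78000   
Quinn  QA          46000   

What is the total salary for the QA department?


QA department members:
  Tina: 40000
  Quinn: 46000
Total = 40000 + 46000 = 86000

ANSWER: 86000


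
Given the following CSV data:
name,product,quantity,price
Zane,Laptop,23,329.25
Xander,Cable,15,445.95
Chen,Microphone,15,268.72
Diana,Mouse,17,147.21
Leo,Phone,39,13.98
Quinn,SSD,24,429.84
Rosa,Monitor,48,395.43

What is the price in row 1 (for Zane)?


Row 1: Zane
Column 'price' = 329.25

ANSWER: 329.25


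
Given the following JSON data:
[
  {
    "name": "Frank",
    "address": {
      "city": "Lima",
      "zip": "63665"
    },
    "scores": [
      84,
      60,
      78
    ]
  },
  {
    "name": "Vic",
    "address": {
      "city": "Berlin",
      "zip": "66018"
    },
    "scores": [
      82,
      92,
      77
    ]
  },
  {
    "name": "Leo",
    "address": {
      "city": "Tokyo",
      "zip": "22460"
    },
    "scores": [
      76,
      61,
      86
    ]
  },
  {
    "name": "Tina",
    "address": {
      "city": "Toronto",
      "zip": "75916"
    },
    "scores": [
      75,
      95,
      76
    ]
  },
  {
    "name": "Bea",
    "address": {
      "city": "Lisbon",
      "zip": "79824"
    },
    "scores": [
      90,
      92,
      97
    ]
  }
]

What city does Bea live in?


Path: records[4].address.city
Value: Lisbon

ANSWER: Lisbon
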